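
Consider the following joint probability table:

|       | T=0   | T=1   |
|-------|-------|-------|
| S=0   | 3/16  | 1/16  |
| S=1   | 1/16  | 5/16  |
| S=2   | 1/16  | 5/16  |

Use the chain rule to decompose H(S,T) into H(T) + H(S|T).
By the chain rule: H(S,T) = H(T) + H(S|T)

Marginal P(T) (column sums):
  P(T=0) = 3/16 + 1/16 + 1/16 = 5/16
  P(T=1) = 1/16 + 5/16 + 5/16 = 11/16
H(T) = -[(5/16)·log₂(5/16) + (11/16)·log₂(11/16)]
  = 0.5244 + 0.3716
  = 0.8960 bits
H(S|T) = -Σ P(S,T)·log₂ P(S|T), where P(S|T) = P(S,T) / P(T)
  (S=0,T=0): P(S|T) = (3/16)/(5/16) = 3/5;  -(3/16)·log₂(3/5) = 0.1382
  (S=0,T=1): P(S|T) = (1/16)/(11/16) = 1/11;  -(1/16)·log₂(1/11) = 0.2162
  (S=1,T=0): P(S|T) = (1/16)/(5/16) = 1/5;  -(1/16)·log₂(1/5) = 0.1451
  (S=1,T=1): P(S|T) = (5/16)/(11/16) = 5/11;  -(5/16)·log₂(5/11) = 0.3555
  (S=2,T=0): P(S|T) = (1/16)/(5/16) = 1/5;  -(1/16)·log₂(1/5) = 0.1451
  (S=2,T=1): P(S|T) = (5/16)/(11/16) = 5/11;  -(5/16)·log₂(5/11) = 0.3555
H(S|T) = 0.1382 + 0.2162 + 0.1451 + 0.3555 + 0.1451 + 0.3555
  = 1.3556 bits

H(S,T) = H(T) + H(S|T) = 0.8960 + 1.3556 = 2.2516 bits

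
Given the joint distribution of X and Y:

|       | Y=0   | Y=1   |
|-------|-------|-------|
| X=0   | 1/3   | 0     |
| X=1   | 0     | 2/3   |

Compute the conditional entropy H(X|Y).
Marginal P(Y) (column sums):
  P(Y=0) = 1/3 + 0 = 1/3
  P(Y=1) = 0 + 2/3 = 2/3

H(X|Y) = -Σ P(X,Y)·log₂ P(X|Y), where P(X|Y) = P(X,Y) / P(Y)
  (cells with P(X,Y) = 0 contribute 0)
  (X=0,Y=0): P(X|Y) = (1/3)/(1/3) = 1;  -(1/3)·log₂(1) = 0.0000
  (X=1,Y=1): P(X|Y) = (2/3)/(2/3) = 1;  -(2/3)·log₂(1) = 0.0000
H(X|Y) = 0.0000 + 0.0000
  = 0.0000 bits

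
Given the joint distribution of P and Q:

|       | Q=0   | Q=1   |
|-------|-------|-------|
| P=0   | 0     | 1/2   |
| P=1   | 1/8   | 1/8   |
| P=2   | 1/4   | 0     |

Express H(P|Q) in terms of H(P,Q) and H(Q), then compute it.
H(P|Q) = H(P,Q) - H(Q)

Marginal P(Q) (column sums):
  P(Q=0) = 0 + 1/8 + 1/4 = 3/8
  P(Q=1) = 1/2 + 1/8 + 0 = 5/8

H(P,Q) = -[(1/2)·log₂(1/2) + (1/8)·log₂(1/8) + (1/8)·log₂(1/8) + (1/4)·log₂(1/4)]
  = 0.5000 + 0.3750 + 0.3750 + 0.5000
  = 1.7500 bits
H(Q) = -[(3/8)·log₂(3/8) + (5/8)·log₂(5/8)]
  = 0.5306 + 0.4238
  = 0.9544 bits

H(P|Q) = 1.7500 - 0.9544 = 0.7956 bits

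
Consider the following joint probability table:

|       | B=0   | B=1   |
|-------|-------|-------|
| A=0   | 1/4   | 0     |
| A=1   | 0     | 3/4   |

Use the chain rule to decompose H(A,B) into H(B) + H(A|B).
By the chain rule: H(A,B) = H(B) + H(A|B)

Marginal P(B) (column sums):
  P(B=0) = 1/4 + 0 = 1/4
  P(B=1) = 0 + 3/4 = 3/4
H(B) = -[(1/4)·log₂(1/4) + (3/4)·log₂(3/4)]
  = 0.5000 + 0.3113
  = 0.8113 bits
H(A|B) = -Σ P(A,B)·log₂ P(A|B), where P(A|B) = P(A,B) / P(B)
  (cells with P(A,B) = 0 contribute 0)
  (A=0,B=0): P(A|B) = (1/4)/(1/4) = 1;  -(1/4)·log₂(1) = 0.0000
  (A=1,B=1): P(A|B) = (3/4)/(3/4) = 1;  -(3/4)·log₂(1) = 0.0000
H(A|B) = 0.0000 + 0.0000
  = 0.0000 bits

H(A,B) = H(B) + H(A|B) = 0.8113 + 0.0000 = 0.8113 bits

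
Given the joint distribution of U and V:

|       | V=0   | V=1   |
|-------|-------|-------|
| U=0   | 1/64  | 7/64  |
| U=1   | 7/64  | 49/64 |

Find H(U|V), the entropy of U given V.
Marginal P(V) (column sums):
  P(V=0) = 1/64 + 7/64 = 1/8
  P(V=1) = 7/64 + 49/64 = 7/8

H(U|V) = -Σ P(U,V)·log₂ P(U|V), where P(U|V) = P(U,V) / P(V)
  (U=0,V=0): P(U|V) = (1/64)/(1/8) = 1/8;  -(1/64)·log₂(1/8) = 0.0469
  (U=0,V=1): P(U|V) = (7/64)/(7/8) = 1/8;  -(7/64)·log₂(1/8) = 0.3281
  (U=1,V=0): P(U|V) = (7/64)/(1/8) = 7/8;  -(7/64)·log₂(7/8) = 0.0211
  (U=1,V=1): P(U|V) = (49/64)/(7/8) = 7/8;  -(49/64)·log₂(7/8) = 0.1475
H(U|V) = 0.0469 + 0.3281 + 0.0211 + 0.1475
  = 0.5436 bits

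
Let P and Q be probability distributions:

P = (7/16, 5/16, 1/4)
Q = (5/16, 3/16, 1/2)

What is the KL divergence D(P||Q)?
D(P||Q) = Σ P(i) log₂(P(i)/Q(i))
  i=0: (7/16) × log₂((7/16)/(5/16)) = (7/16) × log₂(7/5) = 0.2124
  i=1: (5/16) × log₂((5/16)/(3/16)) = (5/16) × log₂(5/3) = 0.2303
  i=2: (1/4) × log₂((1/4)/(1/2)) = (1/4) × log₂(1/2) = -0.2500
D(P||Q) = 0.2124 + 0.2303 - 0.2500
  = 0.1927 bits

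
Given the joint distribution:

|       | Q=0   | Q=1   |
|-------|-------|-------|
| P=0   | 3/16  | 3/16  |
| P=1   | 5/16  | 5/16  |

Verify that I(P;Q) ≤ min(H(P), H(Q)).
Marginal P(P) (row sums):
  P(P=0) = 3/16 + 3/16 = 3/8
  P(P=1) = 5/16 + 5/16 = 5/8
Marginal P(Q) (column sums):
  P(Q=0) = 3/16 + 5/16 = 1/2
  P(Q=1) = 3/16 + 5/16 = 1/2

H(P) = -[(3/8)·log₂(3/8) + (5/8)·log₂(5/8)]
  = 0.5306 + 0.4238
  = 0.9544 bits
H(Q) = -[(1/2)·log₂(1/2) + (1/2)·log₂(1/2)]
  = 0.5000 + 0.5000
  = 1.0000 bits
H(P,Q) = -[(3/16)·log₂(3/16) + (3/16)·log₂(3/16) + (5/16)·log₂(5/16) + (5/16)·log₂(5/16)]
  = 0.4528 + 0.4528 + 0.5244 + 0.5244
  = 1.9544 bits

I(P;Q) = H(P) + H(Q) - H(P,Q)
  = 0.9544 + 1.0000 - 1.9544
  = 0.0000 bits

min(H(P), H(Q)) = min(0.9544, 1.0000) = 0.9544 bits
Since 0.0000 ≤ 0.9544, the bound is satisfied ✓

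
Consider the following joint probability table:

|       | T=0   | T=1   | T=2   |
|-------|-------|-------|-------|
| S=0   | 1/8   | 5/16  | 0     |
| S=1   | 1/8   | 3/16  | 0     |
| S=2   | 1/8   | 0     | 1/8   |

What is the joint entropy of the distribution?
H(S,T) = -Σ P(S,T) log₂ P(S,T), summed over the non-zero cells:
H(S,T) = -[(1/8)·log₂(1/8) + (5/16)·log₂(5/16) + (1/8)·log₂(1/8) + (3/16)·log₂(3/16) + (1/8)·log₂(1/8) + (1/8)·log₂(1/8)]
  = 0.3750 + 0.5244 + 0.3750 + 0.4528 + 0.3750 + 0.3750
  = 2.4772 bits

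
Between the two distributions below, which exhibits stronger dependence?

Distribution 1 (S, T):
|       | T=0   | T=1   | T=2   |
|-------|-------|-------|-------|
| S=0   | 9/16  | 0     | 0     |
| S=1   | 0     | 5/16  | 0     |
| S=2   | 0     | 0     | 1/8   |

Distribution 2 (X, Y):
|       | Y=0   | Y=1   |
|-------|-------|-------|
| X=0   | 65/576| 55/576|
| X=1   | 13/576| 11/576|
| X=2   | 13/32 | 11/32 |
Distribution 1 (S, T):
Marginal P(S) (row sums):
  P(S=0) = 9/16 + 0 + 0 = 9/16
  P(S=1) = 0 + 5/16 + 0 = 5/16
  P(S=2) = 0 + 0 + 1/8 = 1/8
Marginal P(T) (column sums):
  P(T=0) = 9/16 + 0 + 0 = 9/16
  P(T=1) = 0 + 5/16 + 0 = 5/16
  P(T=2) = 0 + 0 + 1/8 = 1/8

H(S) = -[(9/16)·log₂(9/16) + (5/16)·log₂(5/16) + (1/8)·log₂(1/8)]
  = 0.4669 + 0.5244 + 0.3750
  = 1.3663 bits
H(T) = -[(9/16)·log₂(9/16) + (5/16)·log₂(5/16) + (1/8)·log₂(1/8)]
  = 0.4669 + 0.5244 + 0.3750
  = 1.3663 bits
H(S,T) = -[(9/16)·log₂(9/16) + (5/16)·log₂(5/16) + (1/8)·log₂(1/8)]
  = 0.4669 + 0.5244 + 0.3750
  = 1.3663 bits

I(S;T) = H(S) + H(T) - H(S,T)
  = 1.3663 + 1.3663 - 1.3663
  = 1.3663 bits

Distribution 2 (X, Y):
Marginal P(X) (row sums):
  P(X=0) = 65/576 + 55/576 = 5/24
  P(X=1) = 13/576 + 11/576 = 1/24
  P(X=2) = 13/32 + 11/32 = 3/4
Marginal P(Y) (column sums):
  P(Y=0) = 65/576 + 13/576 + 13/32 = 13/24
  P(Y=1) = 55/576 + 11/576 + 11/32 = 11/24

H(X) = -[(5/24)·log₂(5/24) + (1/24)·log₂(1/24) + (3/4)·log₂(3/4)]
  = 0.4715 + 0.1910 + 0.3113
  = 0.9738 bits
H(Y) = -[(13/24)·log₂(13/24) + (11/24)·log₂(11/24)]
  = 0.4791 + 0.5159
  = 0.9950 bits
H(X,Y) = -[(65/576)·log₂(65/576) + (55/576)·log₂(55/576) + (13/576)·log₂(13/576) + (11/576)·log₂(11/576) + (13/32)·log₂(13/32) + (11/32)·log₂(11/32)]
  = 0.3552 + 0.3236 + 0.1234 + 0.1091 + 0.5279 + 0.5296
  = 1.9688 bits

I(X;Y) = H(X) + H(Y) - H(X,Y)
  = 0.9738 + 0.9950 - 1.9688
  = 0.0000 bits

I(S;T) = 1.3663 bits > I(X;Y) = 0.0000 bits, so (S, T) has the higher mutual information (stronger dependence).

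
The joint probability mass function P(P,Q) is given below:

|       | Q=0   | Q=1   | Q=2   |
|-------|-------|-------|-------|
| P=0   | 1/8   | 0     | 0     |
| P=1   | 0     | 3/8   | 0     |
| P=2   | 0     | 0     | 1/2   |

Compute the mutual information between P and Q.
Marginal P(P) (row sums):
  P(P=0) = 1/8 + 0 + 0 = 1/8
  P(P=1) = 0 + 3/8 + 0 = 3/8
  P(P=2) = 0 + 0 + 1/2 = 1/2
Marginal P(Q) (column sums):
  P(Q=0) = 1/8 + 0 + 0 = 1/8
  P(Q=1) = 0 + 3/8 + 0 = 3/8
  P(Q=2) = 0 + 0 + 1/2 = 1/2

H(P) = -[(1/8)·log₂(1/8) + (3/8)·log₂(3/8) + (1/2)·log₂(1/2)]
  = 0.3750 + 0.5306 + 0.5000
  = 1.4056 bits
H(Q) = -[(1/8)·log₂(1/8) + (3/8)·log₂(3/8) + (1/2)·log₂(1/2)]
  = 0.3750 + 0.5306 + 0.5000
  = 1.4056 bits
H(P,Q) = -[(1/8)·log₂(1/8) + (3/8)·log₂(3/8) + (1/2)·log₂(1/2)]
  = 0.3750 + 0.5306 + 0.5000
  = 1.4056 bits

I(P;Q) = H(P) + H(Q) - H(P,Q)
  = 1.4056 + 1.4056 - 1.4056
  = 1.4056 bits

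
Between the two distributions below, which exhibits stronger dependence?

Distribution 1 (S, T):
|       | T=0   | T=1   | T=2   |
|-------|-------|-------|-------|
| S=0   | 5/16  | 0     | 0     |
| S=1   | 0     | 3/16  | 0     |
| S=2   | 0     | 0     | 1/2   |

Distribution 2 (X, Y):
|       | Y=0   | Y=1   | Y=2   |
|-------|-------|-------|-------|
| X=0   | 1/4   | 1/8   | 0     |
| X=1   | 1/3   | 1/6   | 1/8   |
Distribution 1 (S, T):
Marginal P(S) (row sums):
  P(S=0) = 5/16 + 0 + 0 = 5/16
  P(S=1) = 0 + 3/16 + 0 = 3/16
  P(S=2) = 0 + 0 + 1/2 = 1/2
Marginal P(T) (column sums):
  P(T=0) = 5/16 + 0 + 0 = 5/16
  P(T=1) = 0 + 3/16 + 0 = 3/16
  P(T=2) = 0 + 0 + 1/2 = 1/2

H(S) = -[(5/16)·log₂(5/16) + (3/16)·log₂(3/16) + (1/2)·log₂(1/2)]
  = 0.5244 + 0.4528 + 0.5000
  = 1.4772 bits
H(T) = -[(5/16)·log₂(5/16) + (3/16)·log₂(3/16) + (1/2)·log₂(1/2)]
  = 0.5244 + 0.4528 + 0.5000
  = 1.4772 bits
H(S,T) = -[(5/16)·log₂(5/16) + (3/16)·log₂(3/16) + (1/2)·log₂(1/2)]
  = 0.5244 + 0.4528 + 0.5000
  = 1.4772 bits

I(S;T) = H(S) + H(T) - H(S,T)
  = 1.4772 + 1.4772 - 1.4772
  = 1.4772 bits

Distribution 2 (X, Y):
Marginal P(X) (row sums):
  P(X=0) = 1/4 + 1/8 + 0 = 3/8
  P(X=1) = 1/3 + 1/6 + 1/8 = 5/8
Marginal P(Y) (column sums):
  P(Y=0) = 1/4 + 1/3 = 7/12
  P(Y=1) = 1/8 + 1/6 = 7/24
  P(Y=2) = 0 + 1/8 = 1/8

H(X) = -[(3/8)·log₂(3/8) + (5/8)·log₂(5/8)]
  = 0.5306 + 0.4238
  = 0.9544 bits
H(Y) = -[(7/12)·log₂(7/12) + (7/24)·log₂(7/24) + (1/8)·log₂(1/8)]
  = 0.4536 + 0.5185 + 0.3750
  = 1.3471 bits
H(X,Y) = -[(1/4)·log₂(1/4) + (1/8)·log₂(1/8) + (1/3)·log₂(1/3) + (1/6)·log₂(1/6) + (1/8)·log₂(1/8)]
  = 0.5000 + 0.3750 + 0.5283 + 0.4308 + 0.3750
  = 2.2091 bits

I(X;Y) = H(X) + H(Y) - H(X,Y)
  = 0.9544 + 1.3471 - 2.2091
  = 0.0924 bits

I(S;T) = 1.4772 bits > I(X;Y) = 0.0924 bits, so (S, T) has the higher mutual information (stronger dependence).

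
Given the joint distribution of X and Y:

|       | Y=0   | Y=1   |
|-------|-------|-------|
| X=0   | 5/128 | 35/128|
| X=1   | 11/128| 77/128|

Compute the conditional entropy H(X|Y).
Marginal P(Y) (column sums):
  P(Y=0) = 5/128 + 11/128 = 1/8
  P(Y=1) = 35/128 + 77/128 = 7/8

H(X|Y) = -Σ P(X,Y)·log₂ P(X|Y), where P(X|Y) = P(X,Y) / P(Y)
  (X=0,Y=0): P(X|Y) = (5/128)/(1/8) = 5/16;  -(5/128)·log₂(5/16) = 0.0655
  (X=0,Y=1): P(X|Y) = (35/128)/(7/8) = 5/16;  -(35/128)·log₂(5/16) = 0.4588
  (X=1,Y=0): P(X|Y) = (11/128)/(1/8) = 11/16;  -(11/128)·log₂(11/16) = 0.0465
  (X=1,Y=1): P(X|Y) = (77/128)/(7/8) = 11/16;  -(77/128)·log₂(11/16) = 0.3252
H(X|Y) = 0.0655 + 0.4588 + 0.0465 + 0.3252
  = 0.8960 bits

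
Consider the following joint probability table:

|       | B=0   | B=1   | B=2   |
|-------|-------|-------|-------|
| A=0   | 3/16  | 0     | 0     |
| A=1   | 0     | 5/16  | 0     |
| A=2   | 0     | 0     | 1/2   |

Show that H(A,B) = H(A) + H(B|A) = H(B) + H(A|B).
Marginal P(A) (row sums):
  P(A=0) = 3/16 + 0 + 0 = 3/16
  P(A=1) = 0 + 5/16 + 0 = 5/16
  P(A=2) = 0 + 0 + 1/2 = 1/2
Marginal P(B) (column sums):
  P(B=0) = 3/16 + 0 + 0 = 3/16
  P(B=1) = 0 + 5/16 + 0 = 5/16
  P(B=2) = 0 + 0 + 1/2 = 1/2

Decomposition 1: H(A) + H(B|A)
H(A) = -[(3/16)·log₂(3/16) + (5/16)·log₂(5/16) + (1/2)·log₂(1/2)]
  = 0.4528 + 0.5244 + 0.5000
  = 1.4772 bits
H(B|A) = -Σ P(A,B)·log₂ P(B|A), where P(B|A) = P(A,B) / P(A)
  (cells with P(A,B) = 0 contribute 0)
  (A=0,B=0): P(B|A) = (3/16)/(3/16) = 1;  -(3/16)·log₂(1) = 0.0000
  (A=1,B=1): P(B|A) = (5/16)/(5/16) = 1;  -(5/16)·log₂(1) = 0.0000
  (A=2,B=2): P(B|A) = (1/2)/(1/2) = 1;  -(1/2)·log₂(1) = 0.0000
H(B|A) = 0.0000 + 0.0000 + 0.0000
  = 0.0000 bits
H(A) + H(B|A) = 1.4772 + 0.0000 = 1.4772 bits

Decomposition 2: H(B) + H(A|B)
H(B) = -[(3/16)·log₂(3/16) + (5/16)·log₂(5/16) + (1/2)·log₂(1/2)]
  = 0.4528 + 0.5244 + 0.5000
  = 1.4772 bits
H(A|B) = -Σ P(A,B)·log₂ P(A|B), where P(A|B) = P(A,B) / P(B)
  (cells with P(A,B) = 0 contribute 0)
  (A=0,B=0): P(A|B) = (3/16)/(3/16) = 1;  -(3/16)·log₂(1) = 0.0000
  (A=1,B=1): P(A|B) = (5/16)/(5/16) = 1;  -(5/16)·log₂(1) = 0.0000
  (A=2,B=2): P(A|B) = (1/2)/(1/2) = 1;  -(1/2)·log₂(1) = 0.0000
H(A|B) = 0.0000 + 0.0000 + 0.0000
  = 0.0000 bits
H(B) + H(A|B) = 1.4772 + 0.0000 = 1.4772 bits

Direct computation of the joint entropy:
H(A,B) = -[(3/16)·log₂(3/16) + (5/16)·log₂(5/16) + (1/2)·log₂(1/2)]
  = 0.4528 + 0.5244 + 0.5000
  = 1.4772 bits

All three agree: H(A,B) = 1.4772 bits ✓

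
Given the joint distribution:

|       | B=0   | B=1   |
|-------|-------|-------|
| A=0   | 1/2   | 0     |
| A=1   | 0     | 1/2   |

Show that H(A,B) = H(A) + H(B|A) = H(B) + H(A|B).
Marginal P(A) (row sums):
  P(A=0) = 1/2 + 0 = 1/2
  P(A=1) = 0 + 1/2 = 1/2
Marginal P(B) (column sums):
  P(B=0) = 1/2 + 0 = 1/2
  P(B=1) = 0 + 1/2 = 1/2

Decomposition 1: H(A) + H(B|A)
H(A) = -[(1/2)·log₂(1/2) + (1/2)·log₂(1/2)]
  = 0.5000 + 0.5000
  = 1.0000 bits
H(B|A) = -Σ P(A,B)·log₂ P(B|A), where P(B|A) = P(A,B) / P(A)
  (cells with P(A,B) = 0 contribute 0)
  (A=0,B=0): P(B|A) = (1/2)/(1/2) = 1;  -(1/2)·log₂(1) = 0.0000
  (A=1,B=1): P(B|A) = (1/2)/(1/2) = 1;  -(1/2)·log₂(1) = 0.0000
H(B|A) = 0.0000 + 0.0000
  = 0.0000 bits
H(A) + H(B|A) = 1.0000 + 0.0000 = 1.0000 bits

Decomposition 2: H(B) + H(A|B)
H(B) = -[(1/2)·log₂(1/2) + (1/2)·log₂(1/2)]
  = 0.5000 + 0.5000
  = 1.0000 bits
H(A|B) = -Σ P(A,B)·log₂ P(A|B), where P(A|B) = P(A,B) / P(B)
  (cells with P(A,B) = 0 contribute 0)
  (A=0,B=0): P(A|B) = (1/2)/(1/2) = 1;  -(1/2)·log₂(1) = 0.0000
  (A=1,B=1): P(A|B) = (1/2)/(1/2) = 1;  -(1/2)·log₂(1) = 0.0000
H(A|B) = 0.0000 + 0.0000
  = 0.0000 bits
H(B) + H(A|B) = 1.0000 + 0.0000 = 1.0000 bits

Direct computation of the joint entropy:
H(A,B) = -[(1/2)·log₂(1/2) + (1/2)·log₂(1/2)]
  = 0.5000 + 0.5000
  = 1.0000 bits

All three agree: H(A,B) = 1.0000 bits ✓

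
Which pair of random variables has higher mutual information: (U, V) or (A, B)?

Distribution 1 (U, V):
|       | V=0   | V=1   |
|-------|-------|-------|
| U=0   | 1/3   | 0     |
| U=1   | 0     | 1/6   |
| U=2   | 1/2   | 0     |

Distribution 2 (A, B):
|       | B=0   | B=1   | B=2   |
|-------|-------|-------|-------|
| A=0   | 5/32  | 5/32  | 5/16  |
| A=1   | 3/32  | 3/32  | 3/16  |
Distribution 1 (U, V):
Marginal P(U) (row sums):
  P(U=0) = 1/3 + 0 = 1/3
  P(U=1) = 0 + 1/6 = 1/6
  P(U=2) = 1/2 + 0 = 1/2
Marginal P(V) (column sums):
  P(V=0) = 1/3 + 0 + 1/2 = 5/6
  P(V=1) = 0 + 1/6 + 0 = 1/6

H(U) = -[(1/3)·log₂(1/3) + (1/6)·log₂(1/6) + (1/2)·log₂(1/2)]
  = 0.5283 + 0.4308 + 0.5000
  = 1.4591 bits
H(V) = -[(5/6)·log₂(5/6) + (1/6)·log₂(1/6)]
  = 0.2192 + 0.4308
  = 0.6500 bits
H(U,V) = -[(1/3)·log₂(1/3) + (1/6)·log₂(1/6) + (1/2)·log₂(1/2)]
  = 0.5283 + 0.4308 + 0.5000
  = 1.4591 bits

I(U;V) = H(U) + H(V) - H(U,V)
  = 1.4591 + 0.6500 - 1.4591
  = 0.6500 bits

Distribution 2 (A, B):
Marginal P(A) (row sums):
  P(A=0) = 5/32 + 5/32 + 5/16 = 5/8
  P(A=1) = 3/32 + 3/32 + 3/16 = 3/8
Marginal P(B) (column sums):
  P(B=0) = 5/32 + 3/32 = 1/4
  P(B=1) = 5/32 + 3/32 = 1/4
  P(B=2) = 5/16 + 3/16 = 1/2

H(A) = -[(5/8)·log₂(5/8) + (3/8)·log₂(3/8)]
  = 0.4238 + 0.5306
  = 0.9544 bits
H(B) = -[(1/4)·log₂(1/4) + (1/4)·log₂(1/4) + (1/2)·log₂(1/2)]
  = 0.5000 + 0.5000 + 0.5000
  = 1.5000 bits
H(A,B) = -[(5/32)·log₂(5/32) + (5/32)·log₂(5/32) + (5/16)·log₂(5/16) + (3/32)·log₂(3/32) + (3/32)·log₂(3/32) + (3/16)·log₂(3/16)]
  = 0.4184 + 0.4184 + 0.5244 + 0.3202 + 0.3202 + 0.4528
  = 2.4544 bits

I(A;B) = H(A) + H(B) - H(A,B)
  = 0.9544 + 1.5000 - 2.4544
  = 0.0000 bits

I(U;V) = 0.6500 bits > I(A;B) = 0.0000 bits, so (U, V) has the higher mutual information (stronger dependence).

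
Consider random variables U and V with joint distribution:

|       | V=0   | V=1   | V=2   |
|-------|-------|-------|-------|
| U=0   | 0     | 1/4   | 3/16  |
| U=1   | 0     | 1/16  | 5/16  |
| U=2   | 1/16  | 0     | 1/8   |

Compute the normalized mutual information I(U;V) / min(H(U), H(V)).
Marginal P(U) (row sums):
  P(U=0) = 0 + 1/4 + 3/16 = 7/16
  P(U=1) = 0 + 1/16 + 5/16 = 3/8
  P(U=2) = 1/16 + 0 + 1/8 = 3/16
Marginal P(V) (column sums):
  P(V=0) = 0 + 0 + 1/16 = 1/16
  P(V=1) = 1/4 + 1/16 + 0 = 5/16
  P(V=2) = 3/16 + 5/16 + 1/8 = 5/8

H(U) = -[(7/16)·log₂(7/16) + (3/8)·log₂(3/8) + (3/16)·log₂(3/16)]
  = 0.5218 + 0.5306 + 0.4528
  = 1.5052 bits
H(V) = -[(1/16)·log₂(1/16) + (5/16)·log₂(5/16) + (5/8)·log₂(5/8)]
  = 0.2500 + 0.5244 + 0.4238
  = 1.1982 bits
H(U,V) = -[(1/4)·log₂(1/4) + (3/16)·log₂(3/16) + (1/16)·log₂(1/16) + (5/16)·log₂(5/16) + (1/16)·log₂(1/16) + (1/8)·log₂(1/8)]
  = 0.5000 + 0.4528 + 0.2500 + 0.5244 + 0.2500 + 0.3750
  = 2.3522 bits

I(U;V) = H(U) + H(V) - H(U,V)
  = 1.5052 + 1.1982 - 2.3522
  = 0.3512 bits

min(H(U), H(V)) = min(1.5052, 1.1982) = 1.1982 bits
Normalized MI = 0.3512 / 1.1982 = 0.2931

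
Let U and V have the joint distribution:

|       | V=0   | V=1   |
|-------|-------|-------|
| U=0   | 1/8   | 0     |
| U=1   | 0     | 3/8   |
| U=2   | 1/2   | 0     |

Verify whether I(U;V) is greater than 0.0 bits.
Marginal P(U) (row sums):
  P(U=0) = 1/8 + 0 = 1/8
  P(U=1) = 0 + 3/8 = 3/8
  P(U=2) = 1/2 + 0 = 1/2
Marginal P(V) (column sums):
  P(V=0) = 1/8 + 0 + 1/2 = 5/8
  P(V=1) = 0 + 3/8 + 0 = 3/8

H(U) = -[(1/8)·log₂(1/8) + (3/8)·log₂(3/8) + (1/2)·log₂(1/2)]
  = 0.3750 + 0.5306 + 0.5000
  = 1.4056 bits
H(V) = -[(5/8)·log₂(5/8) + (3/8)·log₂(3/8)]
  = 0.4238 + 0.5306
  = 0.9544 bits
H(U,V) = -[(1/8)·log₂(1/8) + (3/8)·log₂(3/8) + (1/2)·log₂(1/2)]
  = 0.3750 + 0.5306 + 0.5000
  = 1.4056 bits

I(U;V) = H(U) + H(V) - H(U,V)
  = 1.4056 + 0.9544 - 1.4056
  = 0.9544 bits

Yes. I(U;V) = 0.9544 bits, which is > 0.0 bits.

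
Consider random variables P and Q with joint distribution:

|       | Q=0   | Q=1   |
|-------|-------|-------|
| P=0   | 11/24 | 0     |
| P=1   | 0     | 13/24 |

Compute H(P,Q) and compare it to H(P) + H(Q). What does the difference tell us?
Marginal P(P) (row sums):
  P(P=0) = 11/24 + 0 = 11/24
  P(P=1) = 0 + 13/24 = 13/24
Marginal P(Q) (column sums):
  P(Q=0) = 11/24 + 0 = 11/24
  P(Q=1) = 0 + 13/24 = 13/24

H(P,Q) = -[(11/24)·log₂(11/24) + (13/24)·log₂(13/24)]
  = 0.5159 + 0.4791
  = 0.9950 bits
H(P) = -[(11/24)·log₂(11/24) + (13/24)·log₂(13/24)]
  = 0.5159 + 0.4791
  = 0.9950 bits
H(Q) = -[(11/24)·log₂(11/24) + (13/24)·log₂(13/24)]
  = 0.5159 + 0.4791
  = 0.9950 bits

H(P) + H(Q) = 0.9950 + 0.9950 = 1.9900 bits
Difference: H(P) + H(Q) - H(P,Q) = 1.9900 - 0.9950 = 0.9950 bits = I(P;Q)

The difference is the mutual information; it is positive here, so P and Q are dependent (knowing one reduces uncertainty about the other by 0.9950 bits).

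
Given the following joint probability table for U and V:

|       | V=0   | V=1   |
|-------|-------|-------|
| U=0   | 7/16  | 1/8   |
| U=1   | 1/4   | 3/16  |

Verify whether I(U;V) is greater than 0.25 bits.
Marginal P(U) (row sums):
  P(U=0) = 7/16 + 1/8 = 9/16
  P(U=1) = 1/4 + 3/16 = 7/16
Marginal P(V) (column sums):
  P(V=0) = 7/16 + 1/4 = 11/16
  P(V=1) = 1/8 + 3/16 = 5/16

H(U) = -[(9/16)·log₂(9/16) + (7/16)·log₂(7/16)]
  = 0.4669 + 0.5218
  = 0.9887 bits
H(V) = -[(11/16)·log₂(11/16) + (5/16)·log₂(5/16)]
  = 0.3716 + 0.5244
  = 0.8960 bits
H(U,V) = -[(7/16)·log₂(7/16) + (1/8)·log₂(1/8) + (1/4)·log₂(1/4) + (3/16)·log₂(3/16)]
  = 0.5218 + 0.3750 + 0.5000 + 0.4528
  = 1.8496 bits

I(U;V) = H(U) + H(V) - H(U,V)
  = 0.9887 + 0.8960 - 1.8496
  = 0.0351 bits

No. I(U;V) = 0.0351 bits, which is ≤ 0.25 bits.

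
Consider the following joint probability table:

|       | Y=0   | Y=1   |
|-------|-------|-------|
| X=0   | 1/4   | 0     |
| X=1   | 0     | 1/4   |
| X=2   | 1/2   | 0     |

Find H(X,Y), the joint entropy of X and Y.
H(X,Y) = -Σ P(X,Y) log₂ P(X,Y), summed over the non-zero cells:
H(X,Y) = -[(1/4)·log₂(1/4) + (1/4)·log₂(1/4) + (1/2)·log₂(1/2)]
  = 0.5000 + 0.5000 + 0.5000
  = 1.5000 bits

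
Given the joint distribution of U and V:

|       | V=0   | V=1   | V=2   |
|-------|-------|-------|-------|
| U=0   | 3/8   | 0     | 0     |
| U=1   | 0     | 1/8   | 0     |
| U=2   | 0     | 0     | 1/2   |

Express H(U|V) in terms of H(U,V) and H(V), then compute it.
H(U|V) = H(U,V) - H(V)

Marginal P(V) (column sums):
  P(V=0) = 3/8 + 0 + 0 = 3/8
  P(V=1) = 0 + 1/8 + 0 = 1/8
  P(V=2) = 0 + 0 + 1/2 = 1/2

H(U,V) = -[(3/8)·log₂(3/8) + (1/8)·log₂(1/8) + (1/2)·log₂(1/2)]
  = 0.5306 + 0.3750 + 0.5000
  = 1.4056 bits
H(V) = -[(3/8)·log₂(3/8) + (1/8)·log₂(1/8) + (1/2)·log₂(1/2)]
  = 0.5306 + 0.3750 + 0.5000
  = 1.4056 bits

H(U|V) = 1.4056 - 1.4056 = 0.0000 bits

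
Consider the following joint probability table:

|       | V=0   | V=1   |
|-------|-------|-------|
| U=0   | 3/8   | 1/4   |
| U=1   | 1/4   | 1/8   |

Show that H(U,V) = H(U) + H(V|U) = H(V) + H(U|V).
Marginal P(U) (row sums):
  P(U=0) = 3/8 + 1/4 = 5/8
  P(U=1) = 1/4 + 1/8 = 3/8
Marginal P(V) (column sums):
  P(V=0) = 3/8 + 1/4 = 5/8
  P(V=1) = 1/4 + 1/8 = 3/8

Decomposition 1: H(U) + H(V|U)
H(U) = -[(5/8)·log₂(5/8) + (3/8)·log₂(3/8)]
  = 0.4238 + 0.5306
  = 0.9544 bits
H(V|U) = -Σ P(U,V)·log₂ P(V|U), where P(V|U) = P(U,V) / P(U)
  (U=0,V=0): P(V|U) = (3/8)/(5/8) = 3/5;  -(3/8)·log₂(3/5) = 0.2764
  (U=0,V=1): P(V|U) = (1/4)/(5/8) = 2/5;  -(1/4)·log₂(2/5) = 0.3305
  (U=1,V=0): P(V|U) = (1/4)/(3/8) = 2/3;  -(1/4)·log₂(2/3) = 0.1462
  (U=1,V=1): P(V|U) = (1/8)/(3/8) = 1/3;  -(1/8)·log₂(1/3) = 0.1981
H(V|U) = 0.2764 + 0.3305 + 0.1462 + 0.1981
  = 0.9512 bits
H(U) + H(V|U) = 0.9544 + 0.9512 = 1.9056 bits

Decomposition 2: H(V) + H(U|V)
H(V) = -[(5/8)·log₂(5/8) + (3/8)·log₂(3/8)]
  = 0.4238 + 0.5306
  = 0.9544 bits
H(U|V) = -Σ P(U,V)·log₂ P(U|V), where P(U|V) = P(U,V) / P(V)
  (U=0,V=0): P(U|V) = (3/8)/(5/8) = 3/5;  -(3/8)·log₂(3/5) = 0.2764
  (U=0,V=1): P(U|V) = (1/4)/(3/8) = 2/3;  -(1/4)·log₂(2/3) = 0.1462
  (U=1,V=0): P(U|V) = (1/4)/(5/8) = 2/5;  -(1/4)·log₂(2/5) = 0.3305
  (U=1,V=1): P(U|V) = (1/8)/(3/8) = 1/3;  -(1/8)·log₂(1/3) = 0.1981
H(U|V) = 0.2764 + 0.1462 + 0.3305 + 0.1981
  = 0.9512 bits
H(V) + H(U|V) = 0.9544 + 0.9512 = 1.9056 bits

Direct computation of the joint entropy:
H(U,V) = -[(3/8)·log₂(3/8) + (1/4)·log₂(1/4) + (1/4)·log₂(1/4) + (1/8)·log₂(1/8)]
  = 0.5306 + 0.5000 + 0.5000 + 0.3750
  = 1.9056 bits

All three agree: H(U,V) = 1.9056 bits ✓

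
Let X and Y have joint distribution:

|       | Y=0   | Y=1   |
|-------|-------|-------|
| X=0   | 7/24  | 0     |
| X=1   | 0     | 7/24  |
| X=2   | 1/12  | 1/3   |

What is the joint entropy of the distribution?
H(X,Y) = -Σ P(X,Y) log₂ P(X,Y), summed over the non-zero cells:
H(X,Y) = -[(7/24)·log₂(7/24) + (7/24)·log₂(7/24) + (1/12)·log₂(1/12) + (1/3)·log₂(1/3)]
  = 0.5185 + 0.5185 + 0.2987 + 0.5283
  = 1.8640 bits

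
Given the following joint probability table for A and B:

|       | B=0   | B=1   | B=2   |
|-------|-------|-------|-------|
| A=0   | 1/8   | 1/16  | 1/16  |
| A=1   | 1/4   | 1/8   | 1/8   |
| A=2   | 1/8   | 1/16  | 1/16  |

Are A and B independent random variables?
Marginal P(A) (row sums):
  P(A=0) = 1/8 + 1/16 + 1/16 = 1/4
  P(A=1) = 1/4 + 1/8 + 1/8 = 1/2
  P(A=2) = 1/8 + 1/16 + 1/16 = 1/4
Marginal P(B) (column sums):
  P(B=0) = 1/8 + 1/4 + 1/8 = 1/2
  P(B=1) = 1/16 + 1/8 + 1/16 = 1/4
  P(B=2) = 1/16 + 1/8 + 1/16 = 1/4

A and B are independent iff P(A=i,B=j) = P(A=i)·P(B=j) for every cell.
  P(A=0)·P(B=0) = 1/4 × 1/2 = 1/8 = P(A=0,B=0) ✓
  P(A=0)·P(B=1) = 1/4 × 1/4 = 1/16 = P(A=0,B=1) ✓
  P(A=0)·P(B=2) = 1/4 × 1/4 = 1/16 = P(A=0,B=2) ✓
  P(A=1)·P(B=0) = 1/2 × 1/2 = 1/4 = P(A=1,B=0) ✓
  P(A=1)·P(B=1) = 1/2 × 1/4 = 1/8 = P(A=1,B=1) ✓
  P(A=1)·P(B=2) = 1/2 × 1/4 = 1/8 = P(A=1,B=2) ✓
  P(A=2)·P(B=0) = 1/4 × 1/2 = 1/8 = P(A=2,B=0) ✓
  P(A=2)·P(B=1) = 1/4 × 1/4 = 1/16 = P(A=2,B=1) ✓
  P(A=2)·P(B=2) = 1/4 × 1/4 = 1/16 = P(A=2,B=2) ✓

Yes, A and B are independent: every cell factors, so I(A;B) = 0 bits.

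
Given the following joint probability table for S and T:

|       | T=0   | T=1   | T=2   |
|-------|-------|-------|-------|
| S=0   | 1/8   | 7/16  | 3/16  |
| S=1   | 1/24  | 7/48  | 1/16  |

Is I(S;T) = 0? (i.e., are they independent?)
Marginal P(S) (row sums):
  P(S=0) = 1/8 + 7/16 + 3/16 = 3/4
  P(S=1) = 1/24 + 7/48 + 1/16 = 1/4
Marginal P(T) (column sums):
  P(T=0) = 1/8 + 1/24 = 1/6
  P(T=1) = 7/16 + 7/48 = 7/12
  P(T=2) = 3/16 + 1/16 = 1/4

S and T are independent iff P(S=i,T=j) = P(S=i)·P(T=j) for every cell.
  P(S=0)·P(T=0) = 3/4 × 1/6 = 1/8 = P(S=0,T=0) ✓
  P(S=0)·P(T=1) = 3/4 × 7/12 = 7/16 = P(S=0,T=1) ✓
  P(S=0)·P(T=2) = 3/4 × 1/4 = 3/16 = P(S=0,T=2) ✓
  P(S=1)·P(T=0) = 1/4 × 1/6 = 1/24 = P(S=1,T=0) ✓
  P(S=1)·P(T=1) = 1/4 × 7/12 = 7/48 = P(S=1,T=1) ✓
  P(S=1)·P(T=2) = 1/4 × 1/4 = 1/16 = P(S=1,T=2) ✓

Yes, S and T are independent: every cell factors, so I(S;T) = 0 bits.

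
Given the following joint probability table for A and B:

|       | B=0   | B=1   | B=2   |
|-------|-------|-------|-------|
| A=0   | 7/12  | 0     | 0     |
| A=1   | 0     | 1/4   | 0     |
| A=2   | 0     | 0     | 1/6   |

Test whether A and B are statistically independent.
Marginal P(A) (row sums):
  P(A=0) = 7/12 + 0 + 0 = 7/12
  P(A=1) = 0 + 1/4 + 0 = 1/4
  P(A=2) = 0 + 0 + 1/6 = 1/6
Marginal P(B) (column sums):
  P(B=0) = 7/12 + 0 + 0 = 7/12
  P(B=1) = 0 + 1/4 + 0 = 1/4
  P(B=2) = 0 + 0 + 1/6 = 1/6

A and B are independent iff P(A=i,B=j) = P(A=i)·P(B=j) for every cell.
  P(A=0)·P(B=0) = 7/12 × 7/12 = 49/144, but P(A=0,B=0) = 7/12 ✗

No, A and B are not independent. Quantitatively, I(A;B) > 0:

H(A) = -[(7/12)·log₂(7/12) + (1/4)·log₂(1/4) + (1/6)·log₂(1/6)]
  = 0.4536 + 0.5000 + 0.4308
  = 1.3844 bits
H(B) = -[(7/12)·log₂(7/12) + (1/4)·log₂(1/4) + (1/6)·log₂(1/6)]
  = 0.4536 + 0.5000 + 0.4308
  = 1.3844 bits
H(A,B) = -[(7/12)·log₂(7/12) + (1/4)·log₂(1/4) + (1/6)·log₂(1/6)]
  = 0.4536 + 0.5000 + 0.4308
  = 1.3844 bits
I(A;B) = H(A) + H(B) - H(A,B) = 1.3844 + 1.3844 - 1.3844 = 1.3844 bits > 0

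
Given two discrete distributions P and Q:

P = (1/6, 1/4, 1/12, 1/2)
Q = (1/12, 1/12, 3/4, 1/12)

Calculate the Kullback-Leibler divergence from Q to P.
D(P||Q) = Σ P(i) log₂(P(i)/Q(i))
  i=0: (1/6) × log₂((1/6)/(1/12)) = (1/6) × log₂(2) = 0.1667
  i=1: (1/4) × log₂((1/4)/(1/12)) = (1/4) × log₂(3) = 0.3962
  i=2: (1/12) × log₂((1/12)/(3/4)) = (1/12) × log₂(1/9) = -0.2642
  i=3: (1/2) × log₂((1/2)/(1/12)) = (1/2) × log₂(6) = 1.2925
D(P||Q) = 0.1667 + 0.3962 - 0.2642 + 1.2925
  = 1.5912 bits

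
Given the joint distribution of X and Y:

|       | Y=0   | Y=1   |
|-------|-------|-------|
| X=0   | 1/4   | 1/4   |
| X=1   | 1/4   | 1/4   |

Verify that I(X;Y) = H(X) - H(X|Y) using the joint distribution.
Left side, from I(X;Y) = H(X) + H(Y) - H(X,Y):
Marginal P(X) (row sums):
  P(X=0) = 1/4 + 1/4 = 1/2
  P(X=1) = 1/4 + 1/4 = 1/2
Marginal P(Y) (column sums):
  P(Y=0) = 1/4 + 1/4 = 1/2
  P(Y=1) = 1/4 + 1/4 = 1/2

H(X) = -[(1/2)·log₂(1/2) + (1/2)·log₂(1/2)]
  = 0.5000 + 0.5000
  = 1.0000 bits
H(Y) = -[(1/2)·log₂(1/2) + (1/2)·log₂(1/2)]
  = 0.5000 + 0.5000
  = 1.0000 bits
H(X,Y) = -[(1/4)·log₂(1/4) + (1/4)·log₂(1/4) + (1/4)·log₂(1/4) + (1/4)·log₂(1/4)]
  = 0.5000 + 0.5000 + 0.5000 + 0.5000
  = 2.0000 bits

I(X;Y) = H(X) + H(Y) - H(X,Y)
  = 1.0000 + 1.0000 - 2.0000
  = 0.0000 bits

Right side, with H(X|Y) computed directly from the conditional probabilities:
H(X|Y) = -Σ P(X,Y)·log₂ P(X|Y), where P(X|Y) = P(X,Y) / P(Y)
  (X=0,Y=0): P(X|Y) = (1/4)/(1/2) = 1/2;  -(1/4)·log₂(1/2) = 0.2500
  (X=0,Y=1): P(X|Y) = (1/4)/(1/2) = 1/2;  -(1/4)·log₂(1/2) = 0.2500
  (X=1,Y=0): P(X|Y) = (1/4)/(1/2) = 1/2;  -(1/4)·log₂(1/2) = 0.2500
  (X=1,Y=1): P(X|Y) = (1/4)/(1/2) = 1/2;  -(1/4)·log₂(1/2) = 0.2500
H(X|Y) = 0.2500 + 0.2500 + 0.2500 + 0.2500
  = 1.0000 bits
H(X) - H(X|Y) = 1.0000 - 1.0000 = 0.0000 bits

Both sides equal 0.0000 bits, so I(X;Y) = H(X) - H(X|Y) ✓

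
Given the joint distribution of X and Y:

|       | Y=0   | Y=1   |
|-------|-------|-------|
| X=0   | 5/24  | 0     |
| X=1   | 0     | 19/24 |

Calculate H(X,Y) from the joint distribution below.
H(X,Y) = -Σ P(X,Y) log₂ P(X,Y), summed over the non-zero cells:
H(X,Y) = -[(5/24)·log₂(5/24) + (19/24)·log₂(19/24)]
  = 0.4715 + 0.2668
  = 0.7383 bits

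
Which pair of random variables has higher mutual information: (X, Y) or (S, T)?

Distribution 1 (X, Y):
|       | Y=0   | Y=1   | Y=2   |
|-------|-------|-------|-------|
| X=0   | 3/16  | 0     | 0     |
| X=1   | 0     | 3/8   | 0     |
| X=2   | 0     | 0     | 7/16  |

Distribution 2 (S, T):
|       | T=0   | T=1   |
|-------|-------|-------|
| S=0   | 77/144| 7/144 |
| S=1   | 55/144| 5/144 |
Distribution 1 (X, Y):
Marginal P(X) (row sums):
  P(X=0) = 3/16 + 0 + 0 = 3/16
  P(X=1) = 0 + 3/8 + 0 = 3/8
  P(X=2) = 0 + 0 + 7/16 = 7/16
Marginal P(Y) (column sums):
  P(Y=0) = 3/16 + 0 + 0 = 3/16
  P(Y=1) = 0 + 3/8 + 0 = 3/8
  P(Y=2) = 0 + 0 + 7/16 = 7/16

H(X) = -[(3/16)·log₂(3/16) + (3/8)·log₂(3/8) + (7/16)·log₂(7/16)]
  = 0.4528 + 0.5306 + 0.5218
  = 1.5052 bits
H(Y) = -[(3/16)·log₂(3/16) + (3/8)·log₂(3/8) + (7/16)·log₂(7/16)]
  = 0.4528 + 0.5306 + 0.5218
  = 1.5052 bits
H(X,Y) = -[(3/16)·log₂(3/16) + (3/8)·log₂(3/8) + (7/16)·log₂(7/16)]
  = 0.4528 + 0.5306 + 0.5218
  = 1.5052 bits

I(X;Y) = H(X) + H(Y) - H(X,Y)
  = 1.5052 + 1.5052 - 1.5052
  = 1.5052 bits

Distribution 2 (S, T):
Marginal P(S) (row sums):
  P(S=0) = 77/144 + 7/144 = 7/12
  P(S=1) = 55/144 + 5/144 = 5/12
Marginal P(T) (column sums):
  P(T=0) = 77/144 + 55/144 = 11/12
  P(T=1) = 7/144 + 5/144 = 1/12

H(S) = -[(7/12)·log₂(7/12) + (5/12)·log₂(5/12)]
  = 0.4536 + 0.5263
  = 0.9799 bits
H(T) = -[(11/12)·log₂(11/12) + (1/12)·log₂(1/12)]
  = 0.1151 + 0.2987
  = 0.4138 bits
H(S,T) = -[(77/144)·log₂(77/144) + (7/144)·log₂(7/144) + (55/144)·log₂(55/144) + (5/144)·log₂(5/144)]
  = 0.4829 + 0.2121 + 0.5304 + 0.1683
  = 1.3937 bits

I(S;T) = H(S) + H(T) - H(S,T)
  = 0.9799 + 0.4138 - 1.3937
  = 0.0000 bits

I(X;Y) = 1.5052 bits > I(S;T) = 0.0000 bits, so (X, Y) has the higher mutual information (stronger dependence).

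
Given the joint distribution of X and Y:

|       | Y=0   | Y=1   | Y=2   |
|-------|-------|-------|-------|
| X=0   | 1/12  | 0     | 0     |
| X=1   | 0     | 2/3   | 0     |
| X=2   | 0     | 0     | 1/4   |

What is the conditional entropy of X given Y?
Marginal P(Y) (column sums):
  P(Y=0) = 1/12 + 0 + 0 = 1/12
  P(Y=1) = 0 + 2/3 + 0 = 2/3
  P(Y=2) = 0 + 0 + 1/4 = 1/4

H(X|Y) = -Σ P(X,Y)·log₂ P(X|Y), where P(X|Y) = P(X,Y) / P(Y)
  (cells with P(X,Y) = 0 contribute 0)
  (X=0,Y=0): P(X|Y) = (1/12)/(1/12) = 1;  -(1/12)·log₂(1) = 0.0000
  (X=1,Y=1): P(X|Y) = (2/3)/(2/3) = 1;  -(2/3)·log₂(1) = 0.0000
  (X=2,Y=2): P(X|Y) = (1/4)/(1/4) = 1;  -(1/4)·log₂(1) = 0.0000
H(X|Y) = 0.0000 + 0.0000 + 0.0000
  = 0.0000 bits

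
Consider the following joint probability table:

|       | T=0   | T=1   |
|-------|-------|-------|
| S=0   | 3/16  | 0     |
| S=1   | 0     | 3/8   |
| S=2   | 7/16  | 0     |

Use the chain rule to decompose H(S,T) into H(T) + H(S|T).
By the chain rule: H(S,T) = H(T) + H(S|T)

Marginal P(T) (column sums):
  P(T=0) = 3/16 + 0 + 7/16 = 5/8
  P(T=1) = 0 + 3/8 + 0 = 3/8
H(T) = -[(5/8)·log₂(5/8) + (3/8)·log₂(3/8)]
  = 0.4238 + 0.5306
  = 0.9544 bits
H(S|T) = -Σ P(S,T)·log₂ P(S|T), where P(S|T) = P(S,T) / P(T)
  (cells with P(S,T) = 0 contribute 0)
  (S=0,T=0): P(S|T) = (3/16)/(5/8) = 3/10;  -(3/16)·log₂(3/10) = 0.3257
  (S=1,T=1): P(S|T) = (3/8)/(3/8) = 1;  -(3/8)·log₂(1) = 0.0000
  (S=2,T=0): P(S|T) = (7/16)/(5/8) = 7/10;  -(7/16)·log₂(7/10) = 0.2251
H(S|T) = 0.3257 + 0.0000 + 0.2251
  = 0.5508 bits

H(S,T) = H(T) + H(S|T) = 0.9544 + 0.5508 = 1.5052 bits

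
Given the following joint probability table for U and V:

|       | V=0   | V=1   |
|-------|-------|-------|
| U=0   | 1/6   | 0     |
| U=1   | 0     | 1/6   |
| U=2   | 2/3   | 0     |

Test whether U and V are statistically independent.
Marginal P(U) (row sums):
  P(U=0) = 1/6 + 0 = 1/6
  P(U=1) = 0 + 1/6 = 1/6
  P(U=2) = 2/3 + 0 = 2/3
Marginal P(V) (column sums):
  P(V=0) = 1/6 + 0 + 2/3 = 5/6
  P(V=1) = 0 + 1/6 + 0 = 1/6

U and V are independent iff P(U=i,V=j) = P(U=i)·P(V=j) for every cell.
  P(U=0)·P(V=0) = 1/6 × 5/6 = 5/36, but P(U=0,V=0) = 1/6 ✗

No, U and V are not independent. Quantitatively, I(U;V) > 0:

H(U) = -[(1/6)·log₂(1/6) + (1/6)·log₂(1/6) + (2/3)·log₂(2/3)]
  = 0.4308 + 0.4308 + 0.3900
  = 1.2516 bits
H(V) = -[(5/6)·log₂(5/6) + (1/6)·log₂(1/6)]
  = 0.2192 + 0.4308
  = 0.6500 bits
H(U,V) = -[(1/6)·log₂(1/6) + (1/6)·log₂(1/6) + (2/3)·log₂(2/3)]
  = 0.4308 + 0.4308 + 0.3900
  = 1.2516 bits
I(U;V) = H(U) + H(V) - H(U,V) = 1.2516 + 0.6500 - 1.2516 = 0.6500 bits > 0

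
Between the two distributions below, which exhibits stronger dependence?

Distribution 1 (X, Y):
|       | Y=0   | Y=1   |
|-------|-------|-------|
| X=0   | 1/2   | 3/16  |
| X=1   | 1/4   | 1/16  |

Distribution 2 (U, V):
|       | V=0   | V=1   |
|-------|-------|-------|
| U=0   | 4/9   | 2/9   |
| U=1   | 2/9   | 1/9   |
Distribution 1 (X, Y):
Marginal P(X) (row sums):
  P(X=0) = 1/2 + 3/16 = 11/16
  P(X=1) = 1/4 + 1/16 = 5/16
Marginal P(Y) (column sums):
  P(Y=0) = 1/2 + 1/4 = 3/4
  P(Y=1) = 3/16 + 1/16 = 1/4

H(X) = -[(11/16)·log₂(11/16) + (5/16)·log₂(5/16)]
  = 0.3716 + 0.5244
  = 0.8960 bits
H(Y) = -[(3/4)·log₂(3/4) + (1/4)·log₂(1/4)]
  = 0.3113 + 0.5000
  = 0.8113 bits
H(X,Y) = -[(1/2)·log₂(1/2) + (3/16)·log₂(3/16) + (1/4)·log₂(1/4) + (1/16)·log₂(1/16)]
  = 0.5000 + 0.4528 + 0.5000 + 0.2500
  = 1.7028 bits

I(X;Y) = H(X) + H(Y) - H(X,Y)
  = 0.8960 + 0.8113 - 1.7028
  = 0.0045 bits

Distribution 2 (U, V):
Marginal P(U) (row sums):
  P(U=0) = 4/9 + 2/9 = 2/3
  P(U=1) = 2/9 + 1/9 = 1/3
Marginal P(V) (column sums):
  P(V=0) = 4/9 + 2/9 = 2/3
  P(V=1) = 2/9 + 1/9 = 1/3

H(U) = -[(2/3)·log₂(2/3) + (1/3)·log₂(1/3)]
  = 0.3900 + 0.5283
  = 0.9183 bits
H(V) = -[(2/3)·log₂(2/3) + (1/3)·log₂(1/3)]
  = 0.3900 + 0.5283
  = 0.9183 bits
H(U,V) = -[(4/9)·log₂(4/9) + (2/9)·log₂(2/9) + (2/9)·log₂(2/9) + (1/9)·log₂(1/9)]
  = 0.5200 + 0.4822 + 0.4822 + 0.3522
  = 1.8366 bits

I(U;V) = H(U) + H(V) - H(U,V)
  = 0.9183 + 0.9183 - 1.8366
  = 0.0000 bits

I(X;Y) = 0.0045 bits > I(U;V) = 0.0000 bits, so (X, Y) has the higher mutual information (stronger dependence).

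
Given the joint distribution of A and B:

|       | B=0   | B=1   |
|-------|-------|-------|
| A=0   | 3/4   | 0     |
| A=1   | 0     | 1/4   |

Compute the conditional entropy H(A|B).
Marginal P(B) (column sums):
  P(B=0) = 3/4 + 0 = 3/4
  P(B=1) = 0 + 1/4 = 1/4

H(A|B) = -Σ P(A,B)·log₂ P(A|B), where P(A|B) = P(A,B) / P(B)
  (cells with P(A,B) = 0 contribute 0)
  (A=0,B=0): P(A|B) = (3/4)/(3/4) = 1;  -(3/4)·log₂(1) = 0.0000
  (A=1,B=1): P(A|B) = (1/4)/(1/4) = 1;  -(1/4)·log₂(1) = 0.0000
H(A|B) = 0.0000 + 0.0000
  = 0.0000 bits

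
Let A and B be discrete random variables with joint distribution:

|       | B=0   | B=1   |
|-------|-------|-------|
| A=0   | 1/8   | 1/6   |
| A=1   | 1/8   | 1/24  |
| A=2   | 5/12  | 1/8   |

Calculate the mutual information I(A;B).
Marginal P(A) (row sums):
  P(A=0) = 1/8 + 1/6 = 7/24
  P(A=1) = 1/8 + 1/24 = 1/6
  P(A=2) = 5/12 + 1/8 = 13/24
Marginal P(B) (column sums):
  P(B=0) = 1/8 + 1/8 + 5/12 = 2/3
  P(B=1) = 1/6 + 1/24 + 1/8 = 1/3

H(A) = -[(7/24)·log₂(7/24) + (1/6)·log₂(1/6) + (13/24)·log₂(13/24)]
  = 0.5185 + 0.4308 + 0.4791
  = 1.4284 bits
H(B) = -[(2/3)·log₂(2/3) + (1/3)·log₂(1/3)]
  = 0.3900 + 0.5283
  = 0.9183 bits
H(A,B) = -[(1/8)·log₂(1/8) + (1/6)·log₂(1/6) + (1/8)·log₂(1/8) + (1/24)·log₂(1/24) + (5/12)·log₂(5/12) + (1/8)·log₂(1/8)]
  = 0.3750 + 0.4308 + 0.3750 + 0.1910 + 0.5263 + 0.3750
  = 2.2731 bits

I(A;B) = H(A) + H(B) - H(A,B)
  = 1.4284 + 0.9183 - 2.2731
  = 0.0736 bits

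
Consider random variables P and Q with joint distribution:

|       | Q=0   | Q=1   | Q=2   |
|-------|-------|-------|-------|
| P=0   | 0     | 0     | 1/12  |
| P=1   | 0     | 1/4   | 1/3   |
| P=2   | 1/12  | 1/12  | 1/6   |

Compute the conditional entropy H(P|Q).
Marginal P(Q) (column sums):
  P(Q=0) = 0 + 0 + 1/12 = 1/12
  P(Q=1) = 0 + 1/4 + 1/12 = 1/3
  P(Q=2) = 1/12 + 1/3 + 1/6 = 7/12

H(P|Q) = -Σ P(P,Q)·log₂ P(P|Q), where P(P|Q) = P(P,Q) / P(Q)
  (cells with P(P,Q) = 0 contribute 0)
  (P=0,Q=2): P(P|Q) = (1/12)/(7/12) = 1/7;  -(1/12)·log₂(1/7) = 0.2339
  (P=1,Q=1): P(P|Q) = (1/4)/(1/3) = 3/4;  -(1/4)·log₂(3/4) = 0.1038
  (P=1,Q=2): P(P|Q) = (1/3)/(7/12) = 4/7;  -(1/3)·log₂(4/7) = 0.2691
  (P=2,Q=0): P(P|Q) = (1/12)/(1/12) = 1;  -(1/12)·log₂(1) = 0.0000
  (P=2,Q=1): P(P|Q) = (1/12)/(1/3) = 1/4;  -(1/12)·log₂(1/4) = 0.1667
  (P=2,Q=2): P(P|Q) = (1/6)/(7/12) = 2/7;  -(1/6)·log₂(2/7) = 0.3012
H(P|Q) = 0.2339 + 0.1038 + 0.2691 + 0.0000 + 0.1667 + 0.3012
  = 1.0747 bits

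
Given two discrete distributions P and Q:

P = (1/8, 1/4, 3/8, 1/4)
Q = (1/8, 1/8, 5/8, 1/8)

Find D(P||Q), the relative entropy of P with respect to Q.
D(P||Q) = Σ P(i) log₂(P(i)/Q(i))
  i=0: (1/8) × log₂((1/8)/(1/8)) = (1/8) × log₂(1) = 0.0000
  i=1: (1/4) × log₂((1/4)/(1/8)) = (1/4) × log₂(2) = 0.2500
  i=2: (3/8) × log₂((3/8)/(5/8)) = (3/8) × log₂(3/5) = -0.2764
  i=3: (1/4) × log₂((1/4)/(1/8)) = (1/4) × log₂(2) = 0.2500
D(P||Q) = 0.0000 + 0.2500 - 0.2764 + 0.2500
  = 0.2236 bits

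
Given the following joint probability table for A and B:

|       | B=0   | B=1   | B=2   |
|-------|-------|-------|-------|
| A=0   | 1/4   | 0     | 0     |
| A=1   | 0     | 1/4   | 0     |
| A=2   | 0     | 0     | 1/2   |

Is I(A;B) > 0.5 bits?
Marginal P(A) (row sums):
  P(A=0) = 1/4 + 0 + 0 = 1/4
  P(A=1) = 0 + 1/4 + 0 = 1/4
  P(A=2) = 0 + 0 + 1/2 = 1/2
Marginal P(B) (column sums):
  P(B=0) = 1/4 + 0 + 0 = 1/4
  P(B=1) = 0 + 1/4 + 0 = 1/4
  P(B=2) = 0 + 0 + 1/2 = 1/2

H(A) = -[(1/4)·log₂(1/4) + (1/4)·log₂(1/4) + (1/2)·log₂(1/2)]
  = 0.5000 + 0.5000 + 0.5000
  = 1.5000 bits
H(B) = -[(1/4)·log₂(1/4) + (1/4)·log₂(1/4) + (1/2)·log₂(1/2)]
  = 0.5000 + 0.5000 + 0.5000
  = 1.5000 bits
H(A,B) = -[(1/4)·log₂(1/4) + (1/4)·log₂(1/4) + (1/2)·log₂(1/2)]
  = 0.5000 + 0.5000 + 0.5000
  = 1.5000 bits

I(A;B) = H(A) + H(B) - H(A,B)
  = 1.5000 + 1.5000 - 1.5000
  = 1.5000 bits

Yes. I(A;B) = 1.5000 bits, which is > 0.5 bits.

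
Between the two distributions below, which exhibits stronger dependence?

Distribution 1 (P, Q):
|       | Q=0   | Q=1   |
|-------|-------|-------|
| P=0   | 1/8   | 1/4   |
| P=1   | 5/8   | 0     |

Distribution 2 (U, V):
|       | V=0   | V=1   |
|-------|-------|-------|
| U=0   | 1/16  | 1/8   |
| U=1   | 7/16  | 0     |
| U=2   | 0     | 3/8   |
Distribution 1 (P, Q):
Marginal P(P) (row sums):
  P(P=0) = 1/8 + 1/4 = 3/8
  P(P=1) = 5/8 + 0 = 5/8
Marginal P(Q) (column sums):
  P(Q=0) = 1/8 + 5/8 = 3/4
  P(Q=1) = 1/4 + 0 = 1/4

H(P) = -[(3/8)·log₂(3/8) + (5/8)·log₂(5/8)]
  = 0.5306 + 0.4238
  = 0.9544 bits
H(Q) = -[(3/4)·log₂(3/4) + (1/4)·log₂(1/4)]
  = 0.3113 + 0.5000
  = 0.8113 bits
H(P,Q) = -[(1/8)·log₂(1/8) + (1/4)·log₂(1/4) + (5/8)·log₂(5/8)]
  = 0.3750 + 0.5000 + 0.4238
  = 1.2988 bits

I(P;Q) = H(P) + H(Q) - H(P,Q)
  = 0.9544 + 0.8113 - 1.2988
  = 0.4669 bits

Distribution 2 (U, V):
Marginal P(U) (row sums):
  P(U=0) = 1/16 + 1/8 = 3/16
  P(U=1) = 7/16 + 0 = 7/16
  P(U=2) = 0 + 3/8 = 3/8
Marginal P(V) (column sums):
  P(V=0) = 1/16 + 7/16 + 0 = 1/2
  P(V=1) = 1/8 + 0 + 3/8 = 1/2

H(U) = -[(3/16)·log₂(3/16) + (7/16)·log₂(7/16) + (3/8)·log₂(3/8)]
  = 0.4528 + 0.5218 + 0.5306
  = 1.5052 bits
H(V) = -[(1/2)·log₂(1/2) + (1/2)·log₂(1/2)]
  = 0.5000 + 0.5000
  = 1.0000 bits
H(U,V) = -[(1/16)·log₂(1/16) + (1/8)·log₂(1/8) + (7/16)·log₂(7/16) + (3/8)·log₂(3/8)]
  = 0.2500 + 0.3750 + 0.5218 + 0.5306
  = 1.6774 bits

I(U;V) = H(U) + H(V) - H(U,V)
  = 1.5052 + 1.0000 - 1.6774
  = 0.8278 bits

I(U;V) = 0.8278 bits > I(P;Q) = 0.4669 bits, so (U, V) has the higher mutual information (stronger dependence).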